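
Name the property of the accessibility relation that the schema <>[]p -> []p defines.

This is frame-equivalent to ◇p → □◇p (substitute ¬p for p and contrapose).
Suppose ◇p→□◇p is valid. Take Rxy, Rxz and set V(p)={y}. Then ◇p at x, so □◇p at x, so ◇p at z, so some w with Rzw has p; w=y, i.e. Rzy. By symmetry of the argument, Ryz.

the Euclidean property: forall x forall y forall z (Rxy & Rxz -> Ryz)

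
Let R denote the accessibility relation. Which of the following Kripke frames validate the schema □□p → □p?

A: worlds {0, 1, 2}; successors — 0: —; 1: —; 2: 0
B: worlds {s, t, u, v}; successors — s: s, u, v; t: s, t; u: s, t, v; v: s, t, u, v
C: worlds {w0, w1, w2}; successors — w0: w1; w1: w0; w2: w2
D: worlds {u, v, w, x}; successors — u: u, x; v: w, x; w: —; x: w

This is the axiom for density; its first-order frame correspondent is ∀x ∀y (Rxy → ∃z (Rxz ∧ Rzy)).
A: fails — R20 but no z with R2z and Rz0.
B: condition met.
C: fails — Rw0w1 but no z with Rw0z and Rzw1.
D: fails — Rxw but no z with Rxz and Rzw.

B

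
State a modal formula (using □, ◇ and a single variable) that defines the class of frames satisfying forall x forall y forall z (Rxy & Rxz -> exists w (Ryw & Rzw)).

The condition is convergence. The .2 schema ◇□s → □◇s defines it.
Suppose ◇□s→□◇s is valid. Take Rxy, Rxz and set V(s)={w : Ryw}. Then □s at y so ◇□s at x, so □◇s at x, so ◇s at z, giving w with Rzw and Ryw.

◇□s → □◇s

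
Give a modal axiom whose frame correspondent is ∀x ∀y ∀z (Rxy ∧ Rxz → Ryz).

A defining formula is ◇s → □◇s (the 5 axiom).
Suppose ◇s→□◇s is valid. Take Rxy, Rxz and set V(s)={y}. Then ◇s at x, so □◇s at x, so ◇s at z, so some w with Rzw has s; w=y, i.e. Rzy. By symmetry of the argument, Ryz.

◇s → □◇s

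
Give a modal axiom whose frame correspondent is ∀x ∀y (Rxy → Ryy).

A defining formula is □(□q → q) (the T□ axiom).
Suppose □(□q→q) is valid. Take Rxy and set V(q)={w : Ryw}. Then at y, □q holds; since □(□q→q) at x, □q→q at y, so q at y, i.e. Ryy.

□(□q → q)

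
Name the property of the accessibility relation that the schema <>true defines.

seriality: forall x exists y Rxy

◇⊤ holds at w iff w has a successor, so frame-validity of ◇⊤ is exactly seriality. Equivalently via □φ → ◇φ:
Suppose □φ→◇φ is valid. At any x set V(φ)=W. Then □φ at x, so ◇φ at x, so x has a successor.
The converse is a direct semantic check.
So the correspondent is seriality.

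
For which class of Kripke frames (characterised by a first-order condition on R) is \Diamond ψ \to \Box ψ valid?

partial functionality: \forall x \forall y \forall z (Rxy \wedge Rxz \to y = z)

This schema is the CD axiom.
Its frame correspondent is partial functionality — \forall x \forall y \forall z (Rxy \wedge Rxz \to y = z).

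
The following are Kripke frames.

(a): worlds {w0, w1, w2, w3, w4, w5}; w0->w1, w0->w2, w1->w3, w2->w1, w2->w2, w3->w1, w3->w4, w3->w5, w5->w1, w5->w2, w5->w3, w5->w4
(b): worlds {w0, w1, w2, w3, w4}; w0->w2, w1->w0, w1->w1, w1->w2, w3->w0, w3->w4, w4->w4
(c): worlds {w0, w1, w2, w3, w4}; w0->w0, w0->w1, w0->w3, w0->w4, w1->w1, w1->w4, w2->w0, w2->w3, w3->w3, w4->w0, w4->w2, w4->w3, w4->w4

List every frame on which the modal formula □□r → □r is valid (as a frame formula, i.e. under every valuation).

Frame correspondent (Sahlqvist): ∀x ∀y (Rxy → ∃z (Rxz ∧ Rzy)) — i.e. density.
(a): fails — Rw3w5 but no z with Rw3z and Rzw5.
(b): fails — Rw3w0 but no z with Rw3z and Rzw0.
(c): condition met.
Valid on: (c).

(c)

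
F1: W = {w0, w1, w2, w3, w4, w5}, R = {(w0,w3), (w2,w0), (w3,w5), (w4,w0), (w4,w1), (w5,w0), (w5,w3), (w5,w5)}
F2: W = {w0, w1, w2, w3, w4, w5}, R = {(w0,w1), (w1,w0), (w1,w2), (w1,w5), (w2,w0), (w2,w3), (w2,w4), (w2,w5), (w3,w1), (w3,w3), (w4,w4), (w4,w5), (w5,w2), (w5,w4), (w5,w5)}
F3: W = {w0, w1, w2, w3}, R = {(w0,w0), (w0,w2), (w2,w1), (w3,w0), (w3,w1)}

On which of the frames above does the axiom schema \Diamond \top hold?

F2

Frame correspondent (Sahlqvist): \forall x \exists y Rxy — i.e. seriality.
F1: fails — world w1 has no successor.
F2: ✓.
F3: fails — world w1 has no successor.
Valid on: F2.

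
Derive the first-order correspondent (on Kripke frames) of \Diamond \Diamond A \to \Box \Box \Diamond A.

This is a Sahlqvist (Geach-type) schema ◇^2□^0A → □^2◇^1A.
Minimal-valuation argument: fix x; take any y with xR^2y and any z with xR^2z. Set V(A) to the set of worlds R-reachable from y in exactly 0 steps. Then □^0A holds at y, so the antecedent holds at x; validity forces ◇^1A at z, giving a w with zR^1w and yR^0w.
First-order correspondent: \forall x \forall y \forall z ((x R^2 y \wedge x R^2 z) \to \exists w (y = w \wedge zRw)).

\forall x \forall y \forall z ((x R^2 y \wedge x R^2 z) \to \exists w (y = w \wedge zRw))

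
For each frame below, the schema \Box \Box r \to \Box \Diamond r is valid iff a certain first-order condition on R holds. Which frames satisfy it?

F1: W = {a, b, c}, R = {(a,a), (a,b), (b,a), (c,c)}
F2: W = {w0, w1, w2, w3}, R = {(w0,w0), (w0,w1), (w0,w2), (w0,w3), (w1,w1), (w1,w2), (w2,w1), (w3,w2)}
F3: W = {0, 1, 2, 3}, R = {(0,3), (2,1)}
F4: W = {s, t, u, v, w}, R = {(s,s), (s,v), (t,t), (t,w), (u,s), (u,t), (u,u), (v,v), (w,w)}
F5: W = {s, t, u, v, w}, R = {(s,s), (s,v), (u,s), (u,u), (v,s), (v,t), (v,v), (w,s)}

The schema corresponds to a generalized confluence (Geach) condition: \forall x \forall z (xRz \to \exists w (x R^2 w \wedge zRw)).
F1: satisfies the condition.
F2: satisfies the condition.
F3: fails — 0R3 but no w with 0R²w and 3Rw.
F4: satisfies the condition.
F5: fails — vRt but no w* with vR²w* and tRw*.

F1, F2, F4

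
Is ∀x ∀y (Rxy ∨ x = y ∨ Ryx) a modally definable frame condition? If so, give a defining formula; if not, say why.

No — not modally definable

Any modally definable frame class is closed under disjoint unions.
Take 4 disjoint single-world reflexive frames: each is trivially connected, but their disjoint union has 4 worlds with no edge between distinct components, so it is not connected.
So no modal formula (or set of formulas) defines exactly the connected frames.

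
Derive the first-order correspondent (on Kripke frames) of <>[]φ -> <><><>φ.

forall x forall y (xRy -> exists w (yRw & x R^3 w))

This is a Sahlqvist (Geach-type) schema ◇^1□^1φ → □^0◇^3φ.
First-order correspondent: forall x forall y (xRy -> exists w (yRw & x R^3 w)).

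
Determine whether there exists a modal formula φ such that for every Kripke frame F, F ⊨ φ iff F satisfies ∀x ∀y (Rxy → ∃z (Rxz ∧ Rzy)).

Definable; □□p → □p defines it

Yes: it is density, defined by the C4 schema □□p → □p.
Suppose □□p→□p is valid. Take Rxy and set V(p)={w : xR²w}. Then □□p at x, so □p at x, so p at y, i.e. ∃z(Rxz∧Rzy).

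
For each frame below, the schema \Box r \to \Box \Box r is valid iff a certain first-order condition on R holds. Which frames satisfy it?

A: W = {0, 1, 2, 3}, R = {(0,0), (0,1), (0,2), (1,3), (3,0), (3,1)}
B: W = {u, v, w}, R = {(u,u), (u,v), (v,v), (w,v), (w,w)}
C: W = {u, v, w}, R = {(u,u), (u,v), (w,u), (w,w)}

B

The schema corresponds to transitivity: \forall x \forall y \forall z (Rxy \wedge Ryz \to Rxz).
A: fails — R31 and R13 but not R33.
B: ✓.
C: fails — Rwu and Ruv but not Rwv.
Valid on: B.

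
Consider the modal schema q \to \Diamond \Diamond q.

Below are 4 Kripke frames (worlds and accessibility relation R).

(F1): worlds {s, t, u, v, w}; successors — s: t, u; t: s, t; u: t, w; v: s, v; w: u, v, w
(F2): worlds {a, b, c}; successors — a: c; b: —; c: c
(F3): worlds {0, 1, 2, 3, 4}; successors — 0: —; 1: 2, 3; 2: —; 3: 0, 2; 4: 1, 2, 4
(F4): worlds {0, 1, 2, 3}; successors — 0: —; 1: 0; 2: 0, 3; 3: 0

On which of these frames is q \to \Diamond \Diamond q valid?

(F1)

Frame correspondent (Sahlqvist): \forall x \exists w (x = w \wedge x R^2 w) — i.e. a generalized confluence (Geach) condition.
(F1): condition met.
(F2): fails — at a but no w with a=w and aR²w.
(F3): fails — at 0 but no w with 0=w and 0R²w.
(F4): fails — at 0 but no w with 0=w and 0R²w.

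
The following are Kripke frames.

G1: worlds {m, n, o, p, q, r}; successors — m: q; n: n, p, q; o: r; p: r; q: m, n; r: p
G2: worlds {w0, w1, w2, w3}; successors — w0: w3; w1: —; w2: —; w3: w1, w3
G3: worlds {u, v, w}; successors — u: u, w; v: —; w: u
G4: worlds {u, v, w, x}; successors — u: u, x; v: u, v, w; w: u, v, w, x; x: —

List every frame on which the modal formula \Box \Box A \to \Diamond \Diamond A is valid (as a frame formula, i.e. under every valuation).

G1

Frame correspondent (Sahlqvist): \forall x \exists w (x R^2 w \wedge x R^2 w) — i.e. a generalized confluence (Geach) condition.
G1: condition met.
G2: fails — at w1 but no w with w1R²w and w1R²w.
G3: fails — at v but no t with vR²t and vR²t.
G4: fails — at x but no t with xR²t and xR²t.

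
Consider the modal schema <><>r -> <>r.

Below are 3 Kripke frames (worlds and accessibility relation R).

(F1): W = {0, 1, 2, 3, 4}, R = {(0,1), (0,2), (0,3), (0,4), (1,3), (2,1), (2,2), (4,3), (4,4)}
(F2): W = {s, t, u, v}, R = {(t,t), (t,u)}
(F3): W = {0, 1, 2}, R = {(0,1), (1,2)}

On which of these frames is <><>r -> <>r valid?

Frame correspondent (Sahlqvist): forall x forall y forall z (Rxy & Ryz -> Rxz) — i.e. transitivity.
(F1): fails — R21 and R13 but not R23.
(F2): satisfies the condition.
(F3): fails — R01 and R12 but not R02.

(F2)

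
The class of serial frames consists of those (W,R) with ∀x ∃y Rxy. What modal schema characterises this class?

A defining formula is □s → ◇s (the D axiom).
Suppose □s→◇s is valid. At any x set V(s)=W. Then □s at x, so ◇s at x, so x has a successor.

□s → ◇s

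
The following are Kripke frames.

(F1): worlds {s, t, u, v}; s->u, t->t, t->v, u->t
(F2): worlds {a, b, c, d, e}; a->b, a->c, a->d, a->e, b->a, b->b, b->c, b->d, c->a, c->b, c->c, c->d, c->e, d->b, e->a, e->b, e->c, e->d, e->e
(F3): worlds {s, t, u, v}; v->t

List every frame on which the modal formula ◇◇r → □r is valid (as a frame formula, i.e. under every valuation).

(F3)

Frame correspondent (Sahlqvist): ∀x ∀y ∀z ((xR²y ∧ xRz) → ∃w (y = w ∧ z = w)) — i.e. a generalized confluence (Geach) condition.
(F1): fails — sR²t, sRu but t ≠ u.
(F2): fails — aR²a, aRb but a ≠ b.
(F3): ✓.
Valid on: (F3).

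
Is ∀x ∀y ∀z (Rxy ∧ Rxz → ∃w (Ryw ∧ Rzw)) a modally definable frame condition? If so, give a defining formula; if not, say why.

Yes — defined by ◇□p → □◇p

Yes: it is convergence, defined by the .2 schema ◇□p → □◇p.
Suppose ◇□p→□◇p is valid. Take Rxy, Rxz and set V(p)={w : Ryw}. Then □p at y so ◇□p at x, so □◇p at x, so ◇p at z, giving w with Rzw and Ryw.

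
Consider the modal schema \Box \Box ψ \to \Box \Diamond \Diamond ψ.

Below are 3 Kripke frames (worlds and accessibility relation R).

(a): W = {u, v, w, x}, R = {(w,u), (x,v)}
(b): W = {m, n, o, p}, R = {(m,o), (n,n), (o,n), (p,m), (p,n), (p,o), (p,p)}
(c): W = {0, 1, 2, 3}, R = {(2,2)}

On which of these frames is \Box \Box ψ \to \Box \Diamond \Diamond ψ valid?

(b), (c)

The schema corresponds to a generalized confluence (Geach) condition: \forall x \forall z (xRz \to \exists w (x R^2 w \wedge z R^2 w)).
(a): fails — wRu but no t with wR²t and uR²t.
(b): condition met.
(c): condition met.
Valid on: (b), (c).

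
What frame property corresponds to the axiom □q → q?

Suppose □q→q is valid. At any x set V(q)={w : Rxw}. Then □q holds at x, so q holds at x, i.e. Rxx.

reflexivity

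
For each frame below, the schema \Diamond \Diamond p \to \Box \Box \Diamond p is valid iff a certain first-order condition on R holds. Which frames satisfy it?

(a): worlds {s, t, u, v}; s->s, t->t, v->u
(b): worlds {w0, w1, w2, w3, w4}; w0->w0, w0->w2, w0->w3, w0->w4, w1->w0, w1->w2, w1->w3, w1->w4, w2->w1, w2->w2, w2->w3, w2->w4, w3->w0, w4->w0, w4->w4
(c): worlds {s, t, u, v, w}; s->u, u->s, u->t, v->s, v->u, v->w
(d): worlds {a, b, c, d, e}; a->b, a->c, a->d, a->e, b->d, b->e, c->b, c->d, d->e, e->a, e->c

(a)

The schema corresponds to a generalized confluence (Geach) condition: \forall x \forall y \forall z ((x R^2 y \wedge x R^2 z) \to \exists w (y = w \wedge zRw)).
(a): condition met.
(b): fails — w0R²w0, w0R²w2 but no w with w0=w and w2Rw.
(c): fails — sR²s, sR²s but no w* with s=w* and sRw*.
(d): fails — aR²a, aR²a but no w with a=w and aRw.
Valid on: (a).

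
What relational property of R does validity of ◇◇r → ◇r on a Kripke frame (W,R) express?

transitivity

Equivalently (dual form): □r → □□r.
Suppose □r→□□r is valid. Take Rxy, Ryz and set V(r)={w : Rxw}. Then □r at x, so □□r at x, so □r at y, so r at z, i.e. Rxz.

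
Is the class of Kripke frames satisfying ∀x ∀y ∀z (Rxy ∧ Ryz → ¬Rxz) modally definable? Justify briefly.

No — not modally definable

Any modally definable frame class is closed under surjective bounded morphisms.
The 7-cycle (worlds w0,w1,w2,w3,w4,w5,w6 with w0→w1→w2→w3→w4→w5→w6→w0) is intransitive. Mapping every world to a single reflexive point • is a surjective bounded morphism; the reflexive point is not intransitive (R••∧R•• but R••).
Hence intransitivity is not modally definable.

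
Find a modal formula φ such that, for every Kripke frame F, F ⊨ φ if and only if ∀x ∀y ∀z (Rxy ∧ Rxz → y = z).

The condition is partial functionality. The CD schema ◇p → □p defines it.
Suppose ◇p→□p is valid. Take Rxy, Rxz and set V(p)={y}. Then ◇p at x, so □p at x, so p at z, i.e. z=y.

◇p → □p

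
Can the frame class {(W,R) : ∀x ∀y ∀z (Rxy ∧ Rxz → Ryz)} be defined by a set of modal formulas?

Yes: it is the Euclidean property, defined by the 5 schema ◇r → □◇r.
Suppose ◇r→□◇r is valid. Take Rxy, Rxz and set V(r)={y}. Then ◇r at x, so □◇r at x, so ◇r at z, so some w with Rzw has r; w=y, i.e. Rzy. By symmetry of the argument, Ryz.

Yes, by ◇r → □◇r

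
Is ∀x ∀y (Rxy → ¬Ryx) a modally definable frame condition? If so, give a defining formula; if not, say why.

No — not modally definable

If a class were modally definable it would be closed under surjective bounded morphisms (Goldblatt–Thomason).
The 5-cycle (worlds 0,1,2,3,4 with 0→1→2→3→4→0) is asymmetric. Mapping every world to a single reflexive point • is a surjective bounded morphism, and the reflexive point is not asymmetric (R•• but asymmetry requires ¬R••).
So no modal formula (or set of formulas) defines exactly the asymmetric frames.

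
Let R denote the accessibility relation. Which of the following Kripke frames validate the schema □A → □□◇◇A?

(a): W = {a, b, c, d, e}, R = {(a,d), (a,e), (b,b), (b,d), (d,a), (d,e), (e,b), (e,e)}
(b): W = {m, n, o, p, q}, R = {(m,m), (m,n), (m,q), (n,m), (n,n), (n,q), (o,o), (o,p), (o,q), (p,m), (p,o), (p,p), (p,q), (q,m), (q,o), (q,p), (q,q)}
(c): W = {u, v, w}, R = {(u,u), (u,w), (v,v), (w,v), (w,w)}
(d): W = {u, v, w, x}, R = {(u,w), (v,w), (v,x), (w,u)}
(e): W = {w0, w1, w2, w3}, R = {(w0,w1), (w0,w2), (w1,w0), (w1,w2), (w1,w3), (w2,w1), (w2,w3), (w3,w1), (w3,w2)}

Frame correspondent (Sahlqvist): ∀x ∀z (xR²z → ∃w (xRw ∧ zR²w)) — i.e. a generalized confluence (Geach) condition.
(a): ✓.
(b): ✓.
(c): fails — uR²v but no t with uRt and vR²t.
(d): fails — uR²u but no t with uRt and uR²t.
(e): ✓.

(a), (b), (e)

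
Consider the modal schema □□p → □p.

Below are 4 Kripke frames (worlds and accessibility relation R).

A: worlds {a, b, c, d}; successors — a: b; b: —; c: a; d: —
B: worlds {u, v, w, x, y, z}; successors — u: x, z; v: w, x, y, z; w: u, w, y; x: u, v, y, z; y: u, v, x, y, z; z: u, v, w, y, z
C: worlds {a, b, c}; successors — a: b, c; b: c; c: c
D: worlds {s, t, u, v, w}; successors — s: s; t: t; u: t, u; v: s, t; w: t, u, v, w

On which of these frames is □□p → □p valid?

D

Frame correspondent (Sahlqvist): ∀x ∀y (Rxy → ∃z (Rxz ∧ Rzy)) — i.e. density.
A: fails — Rca but no z with Rcz and Rza.
B: fails — Rux but no t with Rut and Rtx.
C: fails — Rab but no z with Raz and Rzb.
D: holds.
Valid on: D.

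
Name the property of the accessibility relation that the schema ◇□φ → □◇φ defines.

convergence: ∀x ∀y ∀z (Rxy ∧ Rxz → ∃w (Ryw ∧ Rzw))

Suppose ◇□φ→□◇φ is valid. Take Rxy, Rxz and set V(φ)={w : Ryw}. Then □φ at y so ◇□φ at x, so □◇φ at x, so ◇φ at z, giving w with Rzw and Ryw.
The converse is a direct semantic check.
Frame condition: ∀x ∀y ∀z (Rxy ∧ Rxz → ∃w (Ryw ∧ Rzw)).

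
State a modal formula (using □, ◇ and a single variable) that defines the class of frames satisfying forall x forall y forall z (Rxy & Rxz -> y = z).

◇r → □r

A defining formula is ◇r → □r (the CD axiom).
Suppose ◇r→□r is valid. Take Rxy, Rxz and set V(r)={y}. Then ◇r at x, so □r at x, so r at z, i.e. z=y.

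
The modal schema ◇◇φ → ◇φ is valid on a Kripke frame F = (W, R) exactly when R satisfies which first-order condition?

Equivalently (dual form): □φ → □□φ.
Suppose □φ→□□φ is valid. Take Rxy, Ryz and set V(φ)={w : Rxw}. Then □φ at x, so □□φ at x, so □φ at y, so φ at z, i.e. Rxz.
Conversely, on a frame with transitivity the schema holds at every world under every valuation.
So the correspondent is transitivity.

transitivity: ∀x ∀y ∀z (Rxy ∧ Ryz → Rxz)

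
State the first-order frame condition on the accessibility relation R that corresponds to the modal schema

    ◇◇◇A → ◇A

This is a Sahlqvist (Geach-type) schema ◇^3□^0A → □^0◇^1A.
Minimal-valuation argument: fix x; take any y with xR^3y and any z with xR^0z. Set V(A) to the set of worlds R-reachable from y in exactly 0 steps. Then □^0A holds at y, so the antecedent holds at x; validity forces ◇^1A at z, giving a w with zR^1w and yR^0w.
First-order correspondent: ∀x ∀y (xR³y → ∃w (y = w ∧ xRw)).

∀x ∀y (xR³y → ∃w (y = w ∧ xRw))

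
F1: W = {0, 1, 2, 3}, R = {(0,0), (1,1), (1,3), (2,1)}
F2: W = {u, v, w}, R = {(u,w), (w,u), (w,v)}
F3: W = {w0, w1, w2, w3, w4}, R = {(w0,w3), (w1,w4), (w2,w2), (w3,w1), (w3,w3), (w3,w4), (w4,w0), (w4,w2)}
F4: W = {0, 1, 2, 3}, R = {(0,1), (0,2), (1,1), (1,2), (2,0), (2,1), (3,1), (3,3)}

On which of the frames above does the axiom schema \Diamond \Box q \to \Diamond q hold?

This is the axiom for a generalized confluence (Geach) condition; its first-order frame correspondent is \forall x \forall y (xRy \to \exists w (yRw \wedge xRw)).
F1: fails — 1R3 but no w with 3Rw and 1Rw.
F2: fails — uRw but no t with wRt and uRt.
F3: fails — w1Rw4 but no w with w4Rw and w1Rw.
F4: ✓.

F4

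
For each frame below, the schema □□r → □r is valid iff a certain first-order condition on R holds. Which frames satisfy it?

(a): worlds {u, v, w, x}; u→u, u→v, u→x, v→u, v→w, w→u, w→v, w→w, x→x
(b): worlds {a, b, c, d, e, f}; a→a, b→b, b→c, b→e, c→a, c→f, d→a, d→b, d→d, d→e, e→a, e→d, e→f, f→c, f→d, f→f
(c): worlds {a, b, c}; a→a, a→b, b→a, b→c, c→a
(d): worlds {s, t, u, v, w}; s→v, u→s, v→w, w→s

(a), (b)

This is the axiom for density; its first-order frame correspondent is ∀x ∀y (Rxy → ∃z (Rxz ∧ Rzy)).
(a): satisfies the condition.
(b): satisfies the condition.
(c): fails — Rbc but no z with Rbz and Rzc.
(d): fails — Rus but no z with Ruz and Rzs.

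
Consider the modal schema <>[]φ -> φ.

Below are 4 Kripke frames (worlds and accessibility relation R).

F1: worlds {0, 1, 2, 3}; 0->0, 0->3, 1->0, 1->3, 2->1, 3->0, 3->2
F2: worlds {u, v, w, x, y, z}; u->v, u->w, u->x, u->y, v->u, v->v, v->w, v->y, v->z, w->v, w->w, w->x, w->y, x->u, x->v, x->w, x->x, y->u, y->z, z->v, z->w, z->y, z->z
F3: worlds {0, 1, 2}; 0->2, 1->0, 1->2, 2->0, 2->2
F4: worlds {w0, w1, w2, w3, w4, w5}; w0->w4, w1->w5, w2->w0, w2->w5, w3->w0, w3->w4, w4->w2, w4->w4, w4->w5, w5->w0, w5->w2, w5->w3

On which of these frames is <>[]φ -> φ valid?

The schema corresponds to symmetry: forall x forall y (Rxy -> Ryx).
F1: fails — R10 but not R01.
F2: fails — Rxv but not Rvx.
F3: fails — R10 but not R01.
F4: fails — Rw1w5 but not Rw5w1.

none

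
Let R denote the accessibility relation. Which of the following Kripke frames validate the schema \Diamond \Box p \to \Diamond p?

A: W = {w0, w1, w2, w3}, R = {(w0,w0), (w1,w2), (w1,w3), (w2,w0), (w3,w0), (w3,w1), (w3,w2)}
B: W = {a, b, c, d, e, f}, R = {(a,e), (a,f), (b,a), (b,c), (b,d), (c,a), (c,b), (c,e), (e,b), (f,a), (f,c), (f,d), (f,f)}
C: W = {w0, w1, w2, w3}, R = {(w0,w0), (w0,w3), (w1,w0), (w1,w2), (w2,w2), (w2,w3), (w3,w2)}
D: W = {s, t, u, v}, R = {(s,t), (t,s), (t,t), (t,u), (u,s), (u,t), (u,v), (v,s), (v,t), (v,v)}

D

This is the axiom for a generalized confluence (Geach) condition; its first-order frame correspondent is \forall x \forall y (xRy \to \exists w (yRw \wedge xRw)).
A: fails — w1Rw2 but no w with w2Rw and w1Rw.
B: fails — aRe but no w with eRw and aRw.
C: fails — w0Rw3 but no w with w3Rw and w0Rw.
D: ✓.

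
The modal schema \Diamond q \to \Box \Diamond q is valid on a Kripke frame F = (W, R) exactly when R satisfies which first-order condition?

This is the 5 axiom.
It corresponds to the Euclidean property: \forall x \forall y \forall z (Rxy \wedge Rxz \to Ryz).

The Euclidean property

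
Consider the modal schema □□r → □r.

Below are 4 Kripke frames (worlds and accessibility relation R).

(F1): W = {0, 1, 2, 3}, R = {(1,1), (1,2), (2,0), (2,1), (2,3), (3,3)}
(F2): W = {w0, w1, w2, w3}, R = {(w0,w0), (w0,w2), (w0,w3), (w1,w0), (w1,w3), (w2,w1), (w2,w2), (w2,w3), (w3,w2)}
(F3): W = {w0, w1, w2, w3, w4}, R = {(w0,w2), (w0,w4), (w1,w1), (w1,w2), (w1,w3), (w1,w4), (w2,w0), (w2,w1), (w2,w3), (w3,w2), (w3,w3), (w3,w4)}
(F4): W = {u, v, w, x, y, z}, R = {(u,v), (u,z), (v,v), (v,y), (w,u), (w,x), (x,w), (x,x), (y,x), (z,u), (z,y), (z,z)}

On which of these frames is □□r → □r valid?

(F2)

This is the axiom for density; its first-order frame correspondent is ∀x ∀y (Rxy → ∃z (Rxz ∧ Rzy)).
(F1): fails — R20 but no z with R2z and Rz0.
(F2): satisfies the condition.
(F3): fails — Rw0w4 but no z with Rw0z and Rzw4.
(F4): fails — Rwu but no t with Rwt and Rtu.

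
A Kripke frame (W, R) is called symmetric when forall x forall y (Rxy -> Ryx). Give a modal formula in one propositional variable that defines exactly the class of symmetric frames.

q → □◇q

This is symmetry; the standard corresponding axiom is B: q → □◇q.
Suppose q→□◇q is valid. Take Rxy and set V(q)={x}. Then q at x, so □◇q at x, so ◇q at y, so some z with Ryz has q; z=x, i.e. Ryx.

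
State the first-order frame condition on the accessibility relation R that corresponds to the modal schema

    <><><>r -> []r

This is a Sahlqvist (Geach-type) schema ◇^3□^0r → □^1◇^0r.
Minimal-valuation argument: fix x; take any y with xR^3y and any z with xR^1z. Set V(r) to the set of worlds R-reachable from y in exactly 0 steps. Then □^0r holds at y, so the antecedent holds at x; validity forces ◇^0r at z, giving a w with zR^0w and yR^0w.
First-order correspondent: forall x forall y forall z ((x R^3 y & xRz) -> exists w (y = w & z = w)).

forall x forall y forall z ((x R^3 y & xRz) -> exists w (y = w & z = w))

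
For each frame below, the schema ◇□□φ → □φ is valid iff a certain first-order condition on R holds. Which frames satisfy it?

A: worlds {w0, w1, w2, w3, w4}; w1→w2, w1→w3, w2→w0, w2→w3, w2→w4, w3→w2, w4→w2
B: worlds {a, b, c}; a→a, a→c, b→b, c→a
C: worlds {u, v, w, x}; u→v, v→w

B

This is the axiom for a generalized confluence (Geach) condition; its first-order frame correspondent is ∀x ∀y ∀z ((xRy ∧ xRz) → ∃w (yR²w ∧ z = w)).
A: fails — w1Rw2, w1Rw3 but no w with w2R²w and w3=w.
B: ✓.
C: fails — uRv, uRv but no t with vR²t and v=t.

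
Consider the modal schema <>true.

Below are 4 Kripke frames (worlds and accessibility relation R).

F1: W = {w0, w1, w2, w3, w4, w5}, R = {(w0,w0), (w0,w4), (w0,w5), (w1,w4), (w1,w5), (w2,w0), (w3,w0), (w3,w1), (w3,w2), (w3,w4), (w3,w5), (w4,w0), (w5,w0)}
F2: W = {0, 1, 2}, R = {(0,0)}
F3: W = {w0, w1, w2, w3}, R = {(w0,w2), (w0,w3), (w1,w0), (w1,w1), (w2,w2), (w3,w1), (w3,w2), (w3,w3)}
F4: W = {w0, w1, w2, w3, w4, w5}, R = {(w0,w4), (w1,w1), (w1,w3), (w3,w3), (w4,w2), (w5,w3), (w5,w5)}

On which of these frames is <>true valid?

F1, F3

This is the axiom for seriality; its first-order frame correspondent is forall x exists y Rxy.
F1: holds.
F2: fails — world 1 has no successor.
F3: holds.
F4: fails — world w2 has no successor.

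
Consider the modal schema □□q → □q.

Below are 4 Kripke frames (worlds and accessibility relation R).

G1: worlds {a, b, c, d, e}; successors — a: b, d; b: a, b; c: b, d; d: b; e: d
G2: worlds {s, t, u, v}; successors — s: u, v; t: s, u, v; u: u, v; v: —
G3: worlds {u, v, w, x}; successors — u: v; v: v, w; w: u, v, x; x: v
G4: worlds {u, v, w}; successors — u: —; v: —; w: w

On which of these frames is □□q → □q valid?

This is the axiom for density; its first-order frame correspondent is ∀x ∀y (Rxy → ∃z (Rxz ∧ Rzy)).
G1: fails — Rcd but no z with Rcz and Rzd.
G2: fails — Rts but no z with Rtz and Rzs.
G3: fails — Rwu but no z with Rwz and Rzu.
G4: ✓.
Valid on: G4.

G4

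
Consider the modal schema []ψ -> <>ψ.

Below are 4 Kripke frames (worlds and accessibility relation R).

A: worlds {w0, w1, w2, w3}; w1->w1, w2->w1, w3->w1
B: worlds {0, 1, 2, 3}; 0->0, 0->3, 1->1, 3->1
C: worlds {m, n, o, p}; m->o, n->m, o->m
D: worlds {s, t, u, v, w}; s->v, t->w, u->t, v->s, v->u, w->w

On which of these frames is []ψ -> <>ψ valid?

D

This is the axiom for seriality; its first-order frame correspondent is forall x exists y Rxy.
A: fails — world w0 has no successor.
B: fails — world 2 has no successor.
C: fails — world p has no successor.
D: holds.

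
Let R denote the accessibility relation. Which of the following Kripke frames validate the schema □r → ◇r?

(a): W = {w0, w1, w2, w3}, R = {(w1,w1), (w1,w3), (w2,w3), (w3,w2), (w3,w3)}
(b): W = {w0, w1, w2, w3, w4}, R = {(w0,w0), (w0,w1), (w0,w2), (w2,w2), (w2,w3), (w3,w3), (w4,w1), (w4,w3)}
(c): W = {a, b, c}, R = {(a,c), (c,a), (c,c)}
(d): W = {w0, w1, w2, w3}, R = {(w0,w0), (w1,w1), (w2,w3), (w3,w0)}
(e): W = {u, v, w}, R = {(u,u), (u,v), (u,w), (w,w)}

This is the axiom for seriality; its first-order frame correspondent is ∀x ∃y Rxy.
(a): fails — world w0 has no successor.
(b): fails — world w1 has no successor.
(c): fails — world b has no successor.
(d): ✓.
(e): fails — world v has no successor.

(d)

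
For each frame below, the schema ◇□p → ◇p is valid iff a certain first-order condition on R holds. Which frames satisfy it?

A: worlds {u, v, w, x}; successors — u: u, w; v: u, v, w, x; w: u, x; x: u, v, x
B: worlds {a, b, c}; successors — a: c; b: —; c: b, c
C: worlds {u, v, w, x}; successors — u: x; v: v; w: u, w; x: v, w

This is the axiom for a generalized confluence (Geach) condition; its first-order frame correspondent is ∀x ∀y (xRy → ∃w (yRw ∧ xRw)).
A: holds.
B: fails — cRb but no w with bRw and cRw.
C: fails — uRx but no t with xRt and uRt.
Valid on: A.

A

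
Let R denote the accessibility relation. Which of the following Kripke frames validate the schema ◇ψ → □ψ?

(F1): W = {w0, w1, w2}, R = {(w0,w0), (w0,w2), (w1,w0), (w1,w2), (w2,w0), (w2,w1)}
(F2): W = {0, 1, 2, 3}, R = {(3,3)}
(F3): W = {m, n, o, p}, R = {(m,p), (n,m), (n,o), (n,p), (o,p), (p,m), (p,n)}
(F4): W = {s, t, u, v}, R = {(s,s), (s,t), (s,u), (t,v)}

(F2)

This is the axiom for partial functionality; its first-order frame correspondent is ∀x ∀y ∀z (Rxy ∧ Rxz → y = z).
(F1): fails — w0 sees both w0 and w2.
(F2): ✓.
(F3): fails — n sees both m and o.
(F4): fails — s sees both s and t.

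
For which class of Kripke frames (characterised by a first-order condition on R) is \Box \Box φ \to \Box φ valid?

Density

Suppose □□φ→□φ is valid. Take Rxy and set V(φ)={w : xR²w}. Then □□φ at x, so □φ at x, so φ at y, i.e. ∃z(Rxz∧Rzy).
Conversely, any frame satisfying \forall x \forall y (Rxy \to \exists z (Rxz \wedge Rzy)) validates the schema.
Frame condition: \forall x \forall y (Rxy \to \exists z (Rxz \wedge Rzy)).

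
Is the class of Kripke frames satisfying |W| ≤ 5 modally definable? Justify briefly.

Any modally definable frame class is closed under disjoint unions.
Any modal formula valid on each of 6 disjoint one-world frames is valid on their disjoint union (validity is preserved under disjoint unions). Each one-world frame has |W|=1≤5, but the union has |W|=6.
So no modal formula (or set of formulas) defines exactly the |W|≤5 frames.

Not definable by any modal formula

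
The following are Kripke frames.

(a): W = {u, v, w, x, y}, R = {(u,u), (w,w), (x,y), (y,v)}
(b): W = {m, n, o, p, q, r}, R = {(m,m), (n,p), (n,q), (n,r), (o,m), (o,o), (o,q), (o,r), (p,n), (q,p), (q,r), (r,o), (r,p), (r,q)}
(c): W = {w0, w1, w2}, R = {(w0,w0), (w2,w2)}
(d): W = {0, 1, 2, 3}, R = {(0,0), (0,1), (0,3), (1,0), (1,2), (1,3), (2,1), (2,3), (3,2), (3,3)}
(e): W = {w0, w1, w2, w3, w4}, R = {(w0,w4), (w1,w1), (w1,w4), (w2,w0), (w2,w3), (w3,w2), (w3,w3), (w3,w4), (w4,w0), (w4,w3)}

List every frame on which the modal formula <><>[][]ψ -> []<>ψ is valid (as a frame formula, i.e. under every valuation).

(c), (d)

This is the axiom for a generalized confluence (Geach) condition; its first-order frame correspondent is forall x forall y forall z ((x R^2 y & xRz) -> exists w (y R^2 w & zRw)).
(a): fails — xR²v, xRy but no t with vR²t and yRt.
(b): fails — nR²o, nRp but no w with oR²w and pRw.
(c): ✓.
(d): ✓.
(e): fails — w1R²w0, w1Rw1 but no w with w0R²w and w1Rw.
Valid on: (c), (d).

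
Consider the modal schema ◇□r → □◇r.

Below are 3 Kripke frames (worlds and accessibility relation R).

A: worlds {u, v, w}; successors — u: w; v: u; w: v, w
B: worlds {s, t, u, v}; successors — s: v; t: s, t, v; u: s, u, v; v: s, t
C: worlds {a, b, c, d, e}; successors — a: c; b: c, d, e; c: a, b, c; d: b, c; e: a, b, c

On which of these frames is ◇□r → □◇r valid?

C

The schema corresponds to convergence: ∀x ∀y ∀z (Rxy ∧ Rxz → ∃w (Ryw ∧ Rzw)).
A: fails — Rww and Rwv but w and v have no common successor.
B: fails — Rtv and Rts but v and s have no common successor.
C: condition met.
Valid on: C.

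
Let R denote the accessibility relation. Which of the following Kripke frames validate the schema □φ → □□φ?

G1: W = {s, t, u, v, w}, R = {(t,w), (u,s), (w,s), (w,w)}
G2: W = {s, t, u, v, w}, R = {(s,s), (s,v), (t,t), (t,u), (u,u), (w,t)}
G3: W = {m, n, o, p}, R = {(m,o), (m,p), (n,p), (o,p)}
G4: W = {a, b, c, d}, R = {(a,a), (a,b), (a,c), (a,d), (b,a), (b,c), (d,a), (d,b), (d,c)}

G3

This is the axiom for transitivity; its first-order frame correspondent is ∀x ∀y ∀z (Rxy ∧ Ryz → Rxz).
G1: fails — Rtw and Rws but not Rts.
G2: fails — Rwt and Rtu but not Rwu.
G3: holds.
G4: fails — Rba and Rab but not Rbb.
Valid on: G3.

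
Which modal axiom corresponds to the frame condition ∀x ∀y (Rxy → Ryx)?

p → □◇p

The condition is symmetry. The B schema p → □◇p defines it.
Suppose p→□◇p is valid. Take Rxy and set V(p)={x}. Then p at x, so □◇p at x, so ◇p at y, so some z with Ryz has p; z=x, i.e. Ryx.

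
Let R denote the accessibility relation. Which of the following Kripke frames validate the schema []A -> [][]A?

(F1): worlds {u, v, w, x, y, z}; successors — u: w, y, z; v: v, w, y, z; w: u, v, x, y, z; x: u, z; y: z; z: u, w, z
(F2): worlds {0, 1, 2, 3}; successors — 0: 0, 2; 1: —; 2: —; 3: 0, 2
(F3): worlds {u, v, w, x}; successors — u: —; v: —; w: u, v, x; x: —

The schema corresponds to transitivity: forall x forall y forall z (Rxy & Ryz -> Rxz).
(F1): fails — Ruz and Rzu but not Ruu.
(F2): satisfies the condition.
(F3): satisfies the condition.
Valid on: (F2), (F3).

(F2), (F3)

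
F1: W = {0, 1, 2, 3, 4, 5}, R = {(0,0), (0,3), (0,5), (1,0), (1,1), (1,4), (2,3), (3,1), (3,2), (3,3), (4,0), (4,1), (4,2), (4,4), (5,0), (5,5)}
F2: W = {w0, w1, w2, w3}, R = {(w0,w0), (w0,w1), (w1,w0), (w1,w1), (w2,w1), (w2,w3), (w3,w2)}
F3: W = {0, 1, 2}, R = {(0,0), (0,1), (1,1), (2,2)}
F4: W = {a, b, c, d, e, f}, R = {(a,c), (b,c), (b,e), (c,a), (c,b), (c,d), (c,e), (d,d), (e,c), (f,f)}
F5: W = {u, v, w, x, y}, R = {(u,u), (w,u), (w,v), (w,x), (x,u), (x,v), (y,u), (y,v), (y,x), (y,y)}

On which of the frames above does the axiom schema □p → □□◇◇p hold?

F1, F3

This is the axiom for a generalized confluence (Geach) condition; its first-order frame correspondent is ∀x ∀z (xR²z → ∃w (xRw ∧ zR²w)).
F1: satisfies the condition.
F2: fails — w3R²w1 but no w with w3Rw and w1R²w.
F3: satisfies the condition.
F4: fails — aR²a but no w with aRw and aR²w.
F5: fails — wR²v but no t with wRt and vR²t.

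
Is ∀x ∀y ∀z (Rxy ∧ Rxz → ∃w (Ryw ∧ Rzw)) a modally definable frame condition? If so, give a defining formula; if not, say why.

Definable; ◇□r → □◇r defines it

Yes: it is convergence, defined by the .2 schema ◇□r → □◇r.
Suppose ◇□r→□◇r is valid. Take Rxy, Rxz and set V(r)={w : Ryw}. Then □r at y so ◇□r at x, so □◇r at x, so ◇r at z, giving w with Rzw and Ryw.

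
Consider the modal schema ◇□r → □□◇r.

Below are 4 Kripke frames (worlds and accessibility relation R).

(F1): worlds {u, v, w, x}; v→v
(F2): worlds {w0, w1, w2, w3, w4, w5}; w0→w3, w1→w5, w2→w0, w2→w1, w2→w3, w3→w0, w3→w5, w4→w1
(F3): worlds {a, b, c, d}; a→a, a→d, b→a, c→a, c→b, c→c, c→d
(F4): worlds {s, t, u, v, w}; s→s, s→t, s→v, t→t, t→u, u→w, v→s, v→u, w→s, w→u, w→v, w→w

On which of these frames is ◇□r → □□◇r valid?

The schema corresponds to a generalized confluence (Geach) condition: ∀x ∀y ∀z ((xRy ∧ xR²z) → ∃w (yRw ∧ zRw)).
(F1): satisfies the condition.
(F2): fails — w0Rw3, w0R²w0 but no w with w3Rw and w0Rw.
(F3): fails — aRa, aR²d but no w with aRw and dRw.
(F4): fails — sRs, sR²u but no w* with sRw* and uRw*.
Valid on: (F1).

(F1)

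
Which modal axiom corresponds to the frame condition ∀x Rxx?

□ψ → ψ

This is reflexivity; the standard corresponding axiom is T: □ψ → ψ.
Suppose □ψ→ψ is valid. At any x set V(ψ)={w : Rxw}. Then □ψ holds at x, so ψ holds at x, i.e. Rxx.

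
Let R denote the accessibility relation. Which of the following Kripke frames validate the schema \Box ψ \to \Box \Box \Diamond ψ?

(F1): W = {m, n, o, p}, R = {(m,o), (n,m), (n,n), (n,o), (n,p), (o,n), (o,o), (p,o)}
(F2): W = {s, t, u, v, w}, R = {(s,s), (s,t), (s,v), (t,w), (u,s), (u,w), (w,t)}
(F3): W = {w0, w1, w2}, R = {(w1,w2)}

The schema corresponds to a generalized confluence (Geach) condition: \forall x \forall z (x R^2 z \to \exists w (xRw \wedge zRw)).
(F1): condition met.
(F2): fails — sR²t but no w* with sRw* and tRw*.
(F3): condition met.
Valid on: (F1), (F3).

(F1), (F3)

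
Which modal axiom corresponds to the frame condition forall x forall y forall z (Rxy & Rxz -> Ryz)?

◇s → □◇s

This is the Euclidean property; the standard corresponding axiom is 5: ◇s → □◇s.
Suppose ◇s→□◇s is valid. Take Rxy, Rxz and set V(s)={y}. Then ◇s at x, so □◇s at x, so ◇s at z, so some w with Rzw has s; w=y, i.e. Rzy. By symmetry of the argument, Ryz.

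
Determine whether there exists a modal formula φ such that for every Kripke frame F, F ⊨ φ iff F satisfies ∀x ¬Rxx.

Modal frame validity is preserved under surjective bounded morphisms.
The 3-cycle (worlds w0,w1,w2 with w0→w1→w2→w0) is irreflexive, and the map sending every world to a single reflexive point • is a surjective bounded morphism (forth: every edge maps to (•,•); back: every world has a successor). So any modal formula valid on the 3-cycle is also valid on the reflexive point, which is not irreflexive.
So the class is not modally definable.

Not modally definable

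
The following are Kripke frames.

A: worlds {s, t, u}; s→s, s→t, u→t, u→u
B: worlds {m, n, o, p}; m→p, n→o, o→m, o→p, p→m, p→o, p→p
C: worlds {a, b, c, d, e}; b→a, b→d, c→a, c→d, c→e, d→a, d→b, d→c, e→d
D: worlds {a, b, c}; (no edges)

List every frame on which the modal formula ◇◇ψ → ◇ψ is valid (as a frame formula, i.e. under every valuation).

Frame correspondent (Sahlqvist): ∀x ∀y ∀z (Rxy ∧ Ryz → Rxz) — i.e. transitivity.
A: condition met.
B: fails — Rop and Rpo but not Roo.
C: fails — Rcd and Rdc but not Rcc.
D: condition met.

A, D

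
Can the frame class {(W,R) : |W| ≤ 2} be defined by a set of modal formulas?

Any modally definable frame class is closed under disjoint unions.
Any modal formula valid on each of 3 disjoint one-world frames is valid on their disjoint union (validity is preserved under disjoint unions). Each one-world frame has |W|=1≤2, but the union has |W|=3.
So no modal formula (or set of formulas) defines exactly the |W|≤2 frames.

No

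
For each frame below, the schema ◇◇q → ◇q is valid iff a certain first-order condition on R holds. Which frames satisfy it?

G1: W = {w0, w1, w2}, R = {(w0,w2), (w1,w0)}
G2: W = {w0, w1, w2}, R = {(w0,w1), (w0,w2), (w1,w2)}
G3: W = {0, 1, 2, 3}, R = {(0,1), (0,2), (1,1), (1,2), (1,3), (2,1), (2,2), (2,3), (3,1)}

This is the axiom for transitivity; its first-order frame correspondent is ∀x ∀y ∀z (Rxy ∧ Ryz → Rxz).
G1: fails — Rw1w0 and Rw0w2 but not Rw1w2.
G2: ✓.
G3: fails — R02 and R23 but not R03.

G2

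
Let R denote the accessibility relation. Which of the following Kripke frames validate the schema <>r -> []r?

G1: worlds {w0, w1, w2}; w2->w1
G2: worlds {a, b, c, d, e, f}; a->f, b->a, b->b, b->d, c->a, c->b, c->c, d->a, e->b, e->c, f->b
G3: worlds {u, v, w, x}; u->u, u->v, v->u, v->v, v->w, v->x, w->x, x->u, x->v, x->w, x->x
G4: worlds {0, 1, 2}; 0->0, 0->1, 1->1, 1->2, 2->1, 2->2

G1

The schema corresponds to partial functionality: forall x forall y forall z (Rxy & Rxz -> y = z).
G1: ✓.
G2: fails — b sees both a and b.
G3: fails — u sees both u and v.
G4: fails — 0 sees both 0 and 1.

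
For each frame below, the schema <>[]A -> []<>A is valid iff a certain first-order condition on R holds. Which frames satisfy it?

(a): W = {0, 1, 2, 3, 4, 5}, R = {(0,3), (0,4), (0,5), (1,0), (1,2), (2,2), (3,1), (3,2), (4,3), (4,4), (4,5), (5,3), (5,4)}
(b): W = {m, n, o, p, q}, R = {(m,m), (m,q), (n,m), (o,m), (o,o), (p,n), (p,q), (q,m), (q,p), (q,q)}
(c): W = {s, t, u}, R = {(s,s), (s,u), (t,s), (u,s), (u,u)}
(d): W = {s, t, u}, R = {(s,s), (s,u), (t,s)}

(b), (c)

This is the axiom for convergence; its first-order frame correspondent is forall x forall y forall z (Rxy & Rxz -> exists w (Ryw & Rzw)).
(a): fails — R04 and R03 but 4 and 3 have no common successor.
(b): condition met.
(c): condition met.
(d): fails — Rsu and Rsu but u and u have no common successor.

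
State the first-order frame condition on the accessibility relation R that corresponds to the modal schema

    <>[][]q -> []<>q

This is a Sahlqvist (Geach-type) schema ◇^1□^2q → □^1◇^1q.
First-order correspondent: forall x forall y forall z ((xRy & xRz) -> exists w (y R^2 w & zRw)).

forall x forall y forall z ((xRy & xRz) -> exists w (y R^2 w & zRw))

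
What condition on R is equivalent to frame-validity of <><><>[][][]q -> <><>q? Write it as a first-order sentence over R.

This is a Sahlqvist (Geach-type) schema ◇^3□^3q → □^0◇^2q.
First-order correspondent: forall x forall y (x R^3 y -> exists w (y R^3 w & x R^2 w)).

forall x forall y (x R^3 y -> exists w (y R^3 w & x R^2 w))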